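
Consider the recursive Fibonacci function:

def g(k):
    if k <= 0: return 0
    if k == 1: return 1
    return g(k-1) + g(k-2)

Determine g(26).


Computing g(26) bottom-up:
g(0) = 0
g(1) = 1
g(2) = g(1) + g(0) = 1 + 0 = 1
g(3) = g(2) + g(1) = 1 + 1 = 2
g(4) = g(3) + g(2) = 2 + 1 = 3
g(5) = g(4) + g(3) = 3 + 2 = 5
g(6) = g(5) + g(4) = 5 + 3 = 8
g(7) = g(6) + g(5) = 8 + 5 = 13
g(8) = g(7) + g(6) = 13 + 8 = 21
g(9) = g(8) + g(7) = 21 + 13 = 34
g(10) = g(9) + g(8) = 34 + 21 = 55
g(11) = g(10) + g(9) = 55 + 34 = 89
g(12) = g(11) + g(10) = 89 + 55 = 144
g(13) = g(12) + g(11) = 144 + 89 = 233
g(14) = g(13) + g(12) = 233 + 144 = 377
g(15) = g(14) + g(13) = 377 + 233 = 610
g(16) = g(15) + g(14) = 610 + 377 = 987
g(17) = g(16) + g(15) = 987 + 610 = 1597
g(18) = g(17) + g(16) = 1597 + 987 = 2584
g(19) = g(18) + g(17) = 2584 + 1597 = 4181
g(20) = g(19) + g(18) = 4181 + 2584 = 6765
g(21) = g(20) + g(19) = 6765 + 4181 = 10946
g(22) = g(21) + g(20) = 10946 + 6765 = 17711
g(23) = g(22) + g(21) = 17711 + 10946 = 28657
g(24) = g(23) + g(22) = 28657 + 17711 = 46368
g(25) = g(24) + g(23) = 46368 + 28657 = 75025
g(26) = g(25) + g(24) = 75025 + 46368 = 121393

121393


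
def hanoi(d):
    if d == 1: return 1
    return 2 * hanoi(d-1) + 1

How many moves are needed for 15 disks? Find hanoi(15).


hanoi(15) = 2 * hanoi(14) + 1
hanoi(14) = 2 * hanoi(13) + 1
hanoi(13) = 2 * hanoi(12) + 1
hanoi(12) = 2 * hanoi(11) + 1
hanoi(11) = 2 * hanoi(10) + 1
hanoi(10) = 2 * hanoi(9) + 1
hanoi(9) = 2 * hanoi(8) + 1
hanoi(8) = 2 * hanoi(7) + 1
hanoi(7) = 2 * hanoi(6) + 1
hanoi(6) = 2 * hanoi(5) + 1
hanoi(5) = 2 * hanoi(4) + 1
hanoi(4) = 2 * hanoi(3) + 1
hanoi(3) = 2 * hanoi(2) + 1
hanoi(2) = 2 * hanoi(1) + 1
hanoi(1) = 1  (base case)
hanoi(2) = 2 * 1 + 1 = 3
hanoi(3) = 2 * 3 + 1 = 7
hanoi(4) = 2 * 7 + 1 = 15
hanoi(5) = 2 * 15 + 1 = 31
hanoi(6) = 2 * 31 + 1 = 63
hanoi(7) = 2 * 63 + 1 = 127
hanoi(8) = 2 * 127 + 1 = 255
hanoi(9) = 2 * 255 + 1 = 511
hanoi(10) = 2 * 511 + 1 = 1023
hanoi(11) = 2 * 1023 + 1 = 2047
hanoi(12) = 2 * 2047 + 1 = 4095
hanoi(13) = 2 * 4095 + 1 = 8191
hanoi(14) = 2 * 8191 + 1 = 16383
hanoi(15) = 2 * 16383 + 1 = 32767

32767


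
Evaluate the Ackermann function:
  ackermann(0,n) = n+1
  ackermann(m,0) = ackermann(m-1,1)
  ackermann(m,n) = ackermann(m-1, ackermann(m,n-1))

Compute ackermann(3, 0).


ackermann(3, 0) = ackermann(2, 1)
  ackermann(2, 1) = ackermann(1, ackermann(2, 0))
    ackermann(2, 0) = ackermann(1, 1)
      ackermann(1, 1) = ackermann(0, ackermann(1, 0))
        ackermann(1, 0) = ackermann(0, 1)
          ackermann(0, 1) = 2
        = ackermann(0, 2)
        ackermann(0, 2) = 3
    = ackermann(1, 3)
    ackermann(1, 3) = ackermann(0, ackermann(1, 2))
      ackermann(1, 2) = ackermann(0, ackermann(1, 1))
        ackermann(1, 1) = ackermann(0, ackermann(1, 0))
          ackermann(1, 0) = ackermann(0, 1)
          ackermann(0, 1) = 2
          = ackermann(0, 2)
          ackermann(0, 2) = 3
        = ackermann(0, 3)
        ackermann(0, 3) = 4
      = ackermann(0, 4)
      ackermann(0, 4) = 5
Result: ackermann(3, 0) = 5

5


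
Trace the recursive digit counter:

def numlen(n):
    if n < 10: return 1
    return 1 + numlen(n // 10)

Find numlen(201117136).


numlen(201117136) = 1 + numlen(20111713)
numlen(20111713) = 1 + numlen(2011171)
numlen(2011171) = 1 + numlen(201117)
numlen(201117) = 1 + numlen(20111)
numlen(20111) = 1 + numlen(2011)
numlen(2011) = 1 + numlen(201)
numlen(201) = 1 + numlen(20)
numlen(20) = 1 + numlen(2)
numlen(2) = 1  (base case: 2 < 10)
Unwinding: 1 + 1 + 1 + 1 + 1 + 1 + 1 + 1 + 1 = 9

9


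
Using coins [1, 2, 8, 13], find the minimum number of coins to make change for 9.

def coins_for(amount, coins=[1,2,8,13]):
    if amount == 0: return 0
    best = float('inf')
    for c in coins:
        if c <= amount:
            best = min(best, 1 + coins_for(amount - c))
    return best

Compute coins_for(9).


Building up with DP:
coins_for(0) = 0
coins_for(1) = min(1+coins_for(0)=1+0=1) = 1
coins_for(2) = min(1+coins_for(1)=1+1=2, 1+coins_for(0)=1+0=1) = 1
coins_for(3) = min(1+coins_for(2)=1+1=2, 1+coins_for(1)=1+1=2) = 2
coins_for(4) = min(1+coins_for(3)=1+2=3, 1+coins_for(2)=1+1=2) = 2
coins_for(5) = min(1+coins_for(4)=1+2=3, 1+coins_for(3)=1+2=3) = 3
coins_for(6) = min(1+coins_for(5)=1+3=4, 1+coins_for(4)=1+2=3) = 3
coins_for(7) = min(1+coins_for(6)=1+3=4, 1+coins_for(5)=1+3=4) = 4
coins_for(8) = min(1+coins_for(7)=1+4=5, 1+coins_for(6)=1+3=4, 1+coins_for(0)=1+0=1) = 1
coins_for(9) = min(1+coins_for(8)=1+1=2, 1+coins_for(7)=1+4=5, 1+coins_for(1)=1+1=2) = 2

2


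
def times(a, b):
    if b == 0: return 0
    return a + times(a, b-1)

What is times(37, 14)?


times(37, 14) = 37 + times(37, 13)
times(37, 13) = 37 + times(37, 12)
times(37, 12) = 37 + times(37, 11)
times(37, 11) = 37 + times(37, 10)
times(37, 10) = 37 + times(37, 9)
times(37, 9) = 37 + times(37, 8)
times(37, 8) = 37 + times(37, 7)
times(37, 7) = 37 + times(37, 6)
times(37, 6) = 37 + times(37, 5)
times(37, 5) = 37 + times(37, 4)
times(37, 4) = 37 + times(37, 3)
times(37, 3) = 37 + times(37, 2)
times(37, 2) = 37 + times(37, 1)
times(37, 1) = 37 + times(37, 0)
times(37, 0) = 0  (base case)
Total: 37 + 37 + 37 + 37 + 37 + 37 + 37 + 37 + 37 + 37 + 37 + 37 + 37 + 37 + 0 = 518

518


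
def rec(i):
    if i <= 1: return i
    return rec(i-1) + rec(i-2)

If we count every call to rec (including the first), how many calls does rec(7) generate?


Let C(n) = total calls for rec(n)
C(0) = 1, C(1) = 1
C(2) = 1 + C(1) + C(0) = 1 + 1 + 1 = 3
C(3) = 1 + C(2) + C(1) = 1 + 3 + 1 = 5
C(4) = 1 + C(3) + C(2) = 1 + 5 + 3 = 9
C(5) = 1 + C(4) + C(3) = 1 + 9 + 5 = 15
C(6) = 1 + C(5) + C(4) = 1 + 15 + 9 = 25
C(7) = 1 + C(6) + C(5) = 1 + 25 + 15 = 41

41


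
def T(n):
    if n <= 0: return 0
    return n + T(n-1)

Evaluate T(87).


T(87)
= 87 + 86 + 85 + 84 + 83 + 82 + 81 + 80 + 79 + 78 + 77 + 76 + 75 + 74 + 73 + 72 + 71 + 70 + 69 + 68 + 67 + 66 + 65 + 64 + 63 + 62 + 61 + 60 + 59 + 58 + 57 + 56 + 55 + 54 + 53 + 52 + 51 + 50 + 49 + 48 + 47 + 46 + 45 + 44 + 43 + 42 + 41 + 40 + 39 + 38 + 37 + 36 + 35 + 34 + 33 + 32 + 31 + 30 + 29 + 28 + 27 + 26 + 25 + 24 + 23 + 22 + 21 + 20 + 19 + 18 + 17 + 16 + 15 + 14 + 13 + 12 + 11 + 10 + 9 + 8 + 7 + 6 + 5 + 4 + 3 + 2 + 1 + T(0)
= 87 + 86 + 85 + 84 + 83 + 82 + 81 + 80 + 79 + 78 + 77 + 76 + 75 + 74 + 73 + 72 + 71 + 70 + 69 + 68 + 67 + 66 + 65 + 64 + 63 + 62 + 61 + 60 + 59 + 58 + 57 + 56 + 55 + 54 + 53 + 52 + 51 + 50 + 49 + 48 + 47 + 46 + 45 + 44 + 43 + 42 + 41 + 40 + 39 + 38 + 37 + 36 + 35 + 34 + 33 + 32 + 31 + 30 + 29 + 28 + 27 + 26 + 25 + 24 + 23 + 22 + 21 + 20 + 19 + 18 + 17 + 16 + 15 + 14 + 13 + 12 + 11 + 10 + 9 + 8 + 7 + 6 + 5 + 4 + 3 + 2 + 1 + 0
= 3828

3828


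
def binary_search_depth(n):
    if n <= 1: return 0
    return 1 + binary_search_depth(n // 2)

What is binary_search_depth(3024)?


3024 / 2 = 1512
1512 / 2 = 756
756 / 2 = 378
378 / 2 = 189
189 / 2 = 94
94 / 2 = 47
47 / 2 = 23
23 / 2 = 11
11 / 2 = 5
5 / 2 = 2
2 / 2 = 1
Reached 1 after 11 halvings

11


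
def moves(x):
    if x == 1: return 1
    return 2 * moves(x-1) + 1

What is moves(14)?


moves(14) = 2 * moves(13) + 1
moves(13) = 2 * moves(12) + 1
moves(12) = 2 * moves(11) + 1
moves(11) = 2 * moves(10) + 1
moves(10) = 2 * moves(9) + 1
moves(9) = 2 * moves(8) + 1
moves(8) = 2 * moves(7) + 1
moves(7) = 2 * moves(6) + 1
moves(6) = 2 * moves(5) + 1
moves(5) = 2 * moves(4) + 1
moves(4) = 2 * moves(3) + 1
moves(3) = 2 * moves(2) + 1
moves(2) = 2 * moves(1) + 1
moves(1) = 1  (base case)
moves(2) = 2 * 1 + 1 = 3
moves(3) = 2 * 3 + 1 = 7
moves(4) = 2 * 7 + 1 = 15
moves(5) = 2 * 15 + 1 = 31
moves(6) = 2 * 31 + 1 = 63
moves(7) = 2 * 63 + 1 = 127
moves(8) = 2 * 127 + 1 = 255
moves(9) = 2 * 255 + 1 = 511
moves(10) = 2 * 511 + 1 = 1023
moves(11) = 2 * 1023 + 1 = 2047
moves(12) = 2 * 2047 + 1 = 4095
moves(13) = 2 * 4095 + 1 = 8191
moves(14) = 2 * 8191 + 1 = 16383

16383


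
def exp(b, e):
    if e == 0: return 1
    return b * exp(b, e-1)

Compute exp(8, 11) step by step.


exp(8, 11)
= 8 * exp(8, 10)
= 8 * 8 * exp(8, 9)
= 8 * 8 * 8 * exp(8, 8)
= 8 * 8 * 8 * 8 * exp(8, 7)
= 8 * 8 * 8 * 8 * 8 * exp(8, 6)
= 8 * 8 * 8 * 8 * 8 * 8 * exp(8, 5)
= 8 * 8 * 8 * 8 * 8 * 8 * 8 * exp(8, 4)
= 8 * 8 * 8 * 8 * 8 * 8 * 8 * 8 * exp(8, 3)
= 8 * 8 * 8 * 8 * 8 * 8 * 8 * 8 * 8 * exp(8, 2)
= 8 * 8 * 8 * 8 * 8 * 8 * 8 * 8 * 8 * 8 * exp(8, 1)
= 8 * 8 * 8 * 8 * 8 * 8 * 8 * 8 * 8 * 8 * 8 * exp(8, 0)
= 8 * 8 * 8 * 8 * 8 * 8 * 8 * 8 * 8 * 8 * 8 * 1
= 8589934592

8589934592


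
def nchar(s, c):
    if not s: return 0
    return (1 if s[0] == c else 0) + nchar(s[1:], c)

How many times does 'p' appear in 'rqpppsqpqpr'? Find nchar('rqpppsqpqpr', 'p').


s[0]='r' != 'p' -> 0
s[0]='q' != 'p' -> 0
s[0]='p' == 'p' -> 1
s[0]='p' == 'p' -> 1
s[0]='p' == 'p' -> 1
s[0]='s' != 'p' -> 0
s[0]='q' != 'p' -> 0
s[0]='p' == 'p' -> 1
s[0]='q' != 'p' -> 0
s[0]='p' == 'p' -> 1
s[0]='r' != 'p' -> 0
Sum: 0 + 0 + 1 + 1 + 1 + 0 + 0 + 1 + 0 + 1 + 0 = 5

5


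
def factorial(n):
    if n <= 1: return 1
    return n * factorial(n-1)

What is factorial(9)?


factorial(9)
= 9 * factorial(8)
= 9 * 8 * factorial(7)
= 9 * 8 * 7 * factorial(6)
= 9 * 8 * 7 * 6 * factorial(5)
= 9 * 8 * 7 * 6 * 5 * factorial(4)
= 9 * 8 * 7 * 6 * 5 * 4 * factorial(3)
= 9 * 8 * 7 * 6 * 5 * 4 * 3 * factorial(2)
= 9 * 8 * 7 * 6 * 5 * 4 * 3 * 2 * factorial(1)
= 9 * 8 * 7 * 6 * 5 * 4 * 3 * 2 * 1
= 362880

362880


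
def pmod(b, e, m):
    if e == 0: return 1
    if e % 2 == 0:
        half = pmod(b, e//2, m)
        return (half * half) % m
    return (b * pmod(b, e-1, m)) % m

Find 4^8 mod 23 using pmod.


pmod(4, 8, 23): e is even, compute pmod(4, 4, 23)
  pmod(4, 4, 23): e is even, compute pmod(4, 2, 23)
    pmod(4, 2, 23): e is even, compute pmod(4, 1, 23)
      pmod(4, 1, 23): e is odd, compute pmod(4, 0, 23)
        pmod(4, 0, 23) = 1
      (4 * 1) % 23 = 4
    half=4, (4*4) % 23 = 16
  half=16, (16*16) % 23 = 3
half=3, (3*3) % 23 = 9

9


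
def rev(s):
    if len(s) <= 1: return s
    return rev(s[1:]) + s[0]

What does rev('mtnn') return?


rev('mtnn') = rev('tnn') + 'm'
rev('tnn') = rev('nn') + 't'
rev('nn') = rev('n') + 'n'
rev('n') = 'n'  (base case)
Concatenating: 'n' + 'n' + 't' + 'm' = 'nntm'

nntm


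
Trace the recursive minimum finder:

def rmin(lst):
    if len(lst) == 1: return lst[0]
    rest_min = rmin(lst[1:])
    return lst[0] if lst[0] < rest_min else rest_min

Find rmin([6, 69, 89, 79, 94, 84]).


rmin([6, 69, 89, 79, 94, 84]): compare 6 with rmin([69, 89, 79, 94, 84])
rmin([69, 89, 79, 94, 84]): compare 69 with rmin([89, 79, 94, 84])
rmin([89, 79, 94, 84]): compare 89 with rmin([79, 94, 84])
rmin([79, 94, 84]): compare 79 with rmin([94, 84])
rmin([94, 84]): compare 94 with rmin([84])
rmin([84]) = 84  (base case)
Compare 94 with 84 -> 84
Compare 79 with 84 -> 79
Compare 89 with 79 -> 79
Compare 69 with 79 -> 69
Compare 6 with 69 -> 6

6


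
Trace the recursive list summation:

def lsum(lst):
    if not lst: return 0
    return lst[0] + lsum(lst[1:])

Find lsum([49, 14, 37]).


lsum([49, 14, 37]) = 49 + lsum([14, 37])
lsum([14, 37]) = 14 + lsum([37])
lsum([37]) = 37 + lsum([])
lsum([]) = 0  (base case)
Total: 49 + 14 + 37 + 0 = 100

100


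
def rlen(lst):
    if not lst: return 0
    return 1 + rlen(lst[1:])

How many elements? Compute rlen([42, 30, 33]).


rlen([42, 30, 33]) = 1 + rlen([30, 33])
rlen([30, 33]) = 1 + rlen([33])
rlen([33]) = 1 + rlen([])
rlen([]) = 0  (base case)
Unwinding: 1 + 1 + 1 + 0 = 3

3


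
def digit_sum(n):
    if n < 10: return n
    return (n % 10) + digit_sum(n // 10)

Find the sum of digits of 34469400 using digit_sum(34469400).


digit_sum(34469400) = 0 + digit_sum(3446940)
digit_sum(3446940) = 0 + digit_sum(344694)
digit_sum(344694) = 4 + digit_sum(34469)
digit_sum(34469) = 9 + digit_sum(3446)
digit_sum(3446) = 6 + digit_sum(344)
digit_sum(344) = 4 + digit_sum(34)
digit_sum(34) = 4 + digit_sum(3)
digit_sum(3) = 3  (base case)
Total: 0 + 0 + 4 + 9 + 6 + 4 + 4 + 3 = 30

30


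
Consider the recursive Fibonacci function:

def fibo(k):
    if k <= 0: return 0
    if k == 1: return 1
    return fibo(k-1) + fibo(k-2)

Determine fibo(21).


Computing fibo(21) bottom-up:
fibo(0) = 0
fibo(1) = 1
fibo(2) = fibo(1) + fibo(0) = 1 + 0 = 1
fibo(3) = fibo(2) + fibo(1) = 1 + 1 = 2
fibo(4) = fibo(3) + fibo(2) = 2 + 1 = 3
fibo(5) = fibo(4) + fibo(3) = 3 + 2 = 5
fibo(6) = fibo(5) + fibo(4) = 5 + 3 = 8
fibo(7) = fibo(6) + fibo(5) = 8 + 5 = 13
fibo(8) = fibo(7) + fibo(6) = 13 + 8 = 21
fibo(9) = fibo(8) + fibo(7) = 21 + 13 = 34
fibo(10) = fibo(9) + fibo(8) = 34 + 21 = 55
fibo(11) = fibo(10) + fibo(9) = 55 + 34 = 89
fibo(12) = fibo(11) + fibo(10) = 89 + 55 = 144
fibo(13) = fibo(12) + fibo(11) = 144 + 89 = 233
fibo(14) = fibo(13) + fibo(12) = 233 + 144 = 377
fibo(15) = fibo(14) + fibo(13) = 377 + 233 = 610
fibo(16) = fibo(15) + fibo(14) = 610 + 377 = 987
fibo(17) = fibo(16) + fibo(15) = 987 + 610 = 1597
fibo(18) = fibo(17) + fibo(16) = 1597 + 987 = 2584
fibo(19) = fibo(18) + fibo(17) = 2584 + 1597 = 4181
fibo(20) = fibo(19) + fibo(18) = 4181 + 2584 = 6765
fibo(21) = fibo(20) + fibo(19) = 6765 + 4181 = 10946

10946


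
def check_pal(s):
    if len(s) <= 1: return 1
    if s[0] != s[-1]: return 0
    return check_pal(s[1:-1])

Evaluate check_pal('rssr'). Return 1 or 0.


check_pal('rssr'): s[0]='r' == s[-1]='r' -> check check_pal('ss')
check_pal('ss'): s[0]='s' == s[-1]='s' -> check check_pal('')
check_pal(''): len <= 1 -> return 1  (base case)
Result: 1 (palindrome)

1


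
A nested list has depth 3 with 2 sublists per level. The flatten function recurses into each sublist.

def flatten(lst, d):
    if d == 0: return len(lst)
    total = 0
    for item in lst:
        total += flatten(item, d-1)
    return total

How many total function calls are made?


At depth 0 (root): 1 call
At depth 1: each of 1 parents calls flatten on 2 children = 2 calls
At depth 2: each of 2 parents calls flatten on 2 children = 4 calls
At depth 3: each of 4 parents calls flatten on 2 children = 8 calls
Total: 1 + 2 + 4 + 8 = 15

15


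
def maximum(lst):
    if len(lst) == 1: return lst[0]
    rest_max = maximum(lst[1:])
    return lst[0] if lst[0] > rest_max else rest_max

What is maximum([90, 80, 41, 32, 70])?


maximum([90, 80, 41, 32, 70]): compare 90 with maximum([80, 41, 32, 70])
maximum([80, 41, 32, 70]): compare 80 with maximum([41, 32, 70])
maximum([41, 32, 70]): compare 41 with maximum([32, 70])
maximum([32, 70]): compare 32 with maximum([70])
maximum([70]) = 70  (base case)
Compare 32 with 70 -> 70
Compare 41 with 70 -> 70
Compare 80 with 70 -> 80
Compare 90 with 80 -> 90

90


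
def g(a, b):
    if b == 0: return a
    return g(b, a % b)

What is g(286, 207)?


g(286, 207) = g(207, 79)
g(207, 79) = g(79, 49)
g(79, 49) = g(49, 30)
g(49, 30) = g(30, 19)
g(30, 19) = g(19, 11)
g(19, 11) = g(11, 8)
g(11, 8) = g(8, 3)
g(8, 3) = g(3, 2)
g(3, 2) = g(2, 1)
g(2, 1) = g(1, 0)
g(1, 0) = 1  (base case)

1


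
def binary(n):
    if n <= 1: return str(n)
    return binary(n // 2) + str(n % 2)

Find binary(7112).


binary(7112) = binary(3556) + '0'
binary(3556) = binary(1778) + '0'
binary(1778) = binary(889) + '0'
binary(889) = binary(444) + '1'
binary(444) = binary(222) + '0'
binary(222) = binary(111) + '0'
binary(111) = binary(55) + '1'
binary(55) = binary(27) + '1'
binary(27) = binary(13) + '1'
binary(13) = binary(6) + '1'
binary(6) = binary(3) + '0'
binary(3) = binary(1) + '1'
binary(1) = '1'  (base case)
Concatenating: '1' + '1' + '0' + '1' + '1' + '1' + '1' + '0' + '0' + '1' + '0' + '0' + '0' = '1101111001000'

1101111001000


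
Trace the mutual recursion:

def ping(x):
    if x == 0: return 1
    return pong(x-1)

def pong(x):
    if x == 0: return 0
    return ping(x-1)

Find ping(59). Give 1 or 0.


ping(59) = pong(58)
pong(58) = ping(57)
ping(57) = pong(56)
pong(56) = ping(55)
ping(55) = pong(54)
pong(54) = ping(53)
ping(53) = pong(52)
pong(52) = ping(51)
ping(51) = pong(50)
pong(50) = ping(49)
ping(49) = pong(48)
pong(48) = ping(47)
ping(47) = pong(46)
pong(46) = ping(45)
ping(45) = pong(44)
pong(44) = ping(43)
ping(43) = pong(42)
pong(42) = ping(41)
ping(41) = pong(40)
pong(40) = ping(39)
ping(39) = pong(38)
pong(38) = ping(37)
ping(37) = pong(36)
pong(36) = ping(35)
ping(35) = pong(34)
pong(34) = ping(33)
ping(33) = pong(32)
pong(32) = ping(31)
ping(31) = pong(30)
pong(30) = ping(29)
ping(29) = pong(28)
pong(28) = ping(27)
ping(27) = pong(26)
pong(26) = ping(25)
ping(25) = pong(24)
pong(24) = ping(23)
ping(23) = pong(22)
pong(22) = ping(21)
ping(21) = pong(20)
pong(20) = ping(19)
ping(19) = pong(18)
pong(18) = ping(17)
ping(17) = pong(16)
pong(16) = ping(15)
ping(15) = pong(14)
pong(14) = ping(13)
ping(13) = pong(12)
pong(12) = ping(11)
ping(11) = pong(10)
pong(10) = ping(9)
ping(9) = pong(8)
pong(8) = ping(7)
ping(7) = pong(6)
pong(6) = ping(5)
ping(5) = pong(4)
pong(4) = ping(3)
ping(3) = pong(2)
pong(2) = ping(1)
ping(1) = pong(0)
pong(0) = 0  (base case)
Result: 0

0


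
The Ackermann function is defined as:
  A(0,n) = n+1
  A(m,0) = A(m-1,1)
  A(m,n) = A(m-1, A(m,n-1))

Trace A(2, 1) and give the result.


A(2, 1) = A(1, A(2, 0))
  A(2, 0) = A(1, 1)
    A(1, 1) = A(0, A(1, 0))
      A(1, 0) = A(0, 1)
        A(0, 1) = 2
      = A(0, 2)
      A(0, 2) = 3
  = A(1, 3)
  A(1, 3) = A(0, A(1, 2))
    A(1, 2) = A(0, A(1, 1))
      A(1, 1) = A(0, A(1, 0))
        A(1, 0) = A(0, 1)
          A(0, 1) = 2
        = A(0, 2)
        A(0, 2) = 3
      = A(0, 3)
      A(0, 3) = 4
    = A(0, 4)
    A(0, 4) = 5
Result: A(2, 1) = 5

5


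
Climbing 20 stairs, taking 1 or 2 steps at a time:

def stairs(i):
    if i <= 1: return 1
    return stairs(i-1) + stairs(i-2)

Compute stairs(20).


Building up from base cases:
stairs(0) = 1
stairs(1) = 1
stairs(2) = stairs(1) + stairs(0) = 1 + 1 = 2
stairs(3) = stairs(2) + stairs(1) = 2 + 1 = 3
stairs(4) = stairs(3) + stairs(2) = 3 + 2 = 5
stairs(5) = stairs(4) + stairs(3) = 5 + 3 = 8
stairs(6) = stairs(5) + stairs(4) = 8 + 5 = 13
stairs(7) = stairs(6) + stairs(5) = 13 + 8 = 21
stairs(8) = stairs(7) + stairs(6) = 21 + 13 = 34
stairs(9) = stairs(8) + stairs(7) = 34 + 21 = 55
stairs(10) = stairs(9) + stairs(8) = 55 + 34 = 89
stairs(11) = stairs(10) + stairs(9) = 89 + 55 = 144
stairs(12) = stairs(11) + stairs(10) = 144 + 89 = 233
stairs(13) = stairs(12) + stairs(11) = 233 + 144 = 377
stairs(14) = stairs(13) + stairs(12) = 377 + 233 = 610
stairs(15) = stairs(14) + stairs(13) = 610 + 377 = 987
stairs(16) = stairs(15) + stairs(14) = 987 + 610 = 1597
stairs(17) = stairs(16) + stairs(15) = 1597 + 987 = 2584
stairs(18) = stairs(17) + stairs(16) = 2584 + 1597 = 4181
stairs(19) = stairs(18) + stairs(17) = 4181 + 2584 = 6765
stairs(20) = stairs(19) + stairs(18) = 6765 + 4181 = 10946

10946


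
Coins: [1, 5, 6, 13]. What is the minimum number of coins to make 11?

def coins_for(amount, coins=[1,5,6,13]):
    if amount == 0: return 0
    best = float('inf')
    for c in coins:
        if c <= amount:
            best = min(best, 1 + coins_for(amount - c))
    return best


Building up with DP:
coins_for(0) = 0
coins_for(1) = min(1+coins_for(0)=1+0=1) = 1
coins_for(2) = min(1+coins_for(1)=1+1=2) = 2
coins_for(3) = min(1+coins_for(2)=1+2=3) = 3
coins_for(4) = min(1+coins_for(3)=1+3=4) = 4
coins_for(5) = min(1+coins_for(4)=1+4=5, 1+coins_for(0)=1+0=1) = 1
coins_for(6) = min(1+coins_for(5)=1+1=2, 1+coins_for(1)=1+1=2, 1+coins_for(0)=1+0=1) = 1
coins_for(7) = min(1+coins_for(6)=1+1=2, 1+coins_for(2)=1+2=3, 1+coins_for(1)=1+1=2) = 2
coins_for(8) = min(1+coins_for(7)=1+2=3, 1+coins_for(3)=1+3=4, 1+coins_for(2)=1+2=3) = 3
coins_for(9) = min(1+coins_for(8)=1+3=4, 1+coins_for(4)=1+4=5, 1+coins_for(3)=1+3=4) = 4
coins_for(10) = min(1+coins_for(9)=1+4=5, 1+coins_for(5)=1+1=2, 1+coins_for(4)=1+4=5) = 2
coins_for(11) = min(1+coins_for(10)=1+2=3, 1+coins_for(6)=1+1=2, 1+coins_for(5)=1+1=2) = 2

2


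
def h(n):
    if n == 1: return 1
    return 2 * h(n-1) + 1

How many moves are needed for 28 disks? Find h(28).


h(28) = 2 * h(27) + 1
h(27) = 2 * h(26) + 1
h(26) = 2 * h(25) + 1
h(25) = 2 * h(24) + 1
h(24) = 2 * h(23) + 1
h(23) = 2 * h(22) + 1
h(22) = 2 * h(21) + 1
h(21) = 2 * h(20) + 1
h(20) = 2 * h(19) + 1
h(19) = 2 * h(18) + 1
h(18) = 2 * h(17) + 1
h(17) = 2 * h(16) + 1
h(16) = 2 * h(15) + 1
h(15) = 2 * h(14) + 1
h(14) = 2 * h(13) + 1
h(13) = 2 * h(12) + 1
h(12) = 2 * h(11) + 1
h(11) = 2 * h(10) + 1
h(10) = 2 * h(9) + 1
h(9) = 2 * h(8) + 1
h(8) = 2 * h(7) + 1
h(7) = 2 * h(6) + 1
h(6) = 2 * h(5) + 1
h(5) = 2 * h(4) + 1
h(4) = 2 * h(3) + 1
h(3) = 2 * h(2) + 1
h(2) = 2 * h(1) + 1
h(1) = 1  (base case)
h(2) = 2 * 1 + 1 = 3
h(3) = 2 * 3 + 1 = 7
h(4) = 2 * 7 + 1 = 15
h(5) = 2 * 15 + 1 = 31
h(6) = 2 * 31 + 1 = 63
h(7) = 2 * 63 + 1 = 127
h(8) = 2 * 127 + 1 = 255
h(9) = 2 * 255 + 1 = 511
h(10) = 2 * 511 + 1 = 1023
h(11) = 2 * 1023 + 1 = 2047
h(12) = 2 * 2047 + 1 = 4095
h(13) = 2 * 4095 + 1 = 8191
h(14) = 2 * 8191 + 1 = 16383
h(15) = 2 * 16383 + 1 = 32767
h(16) = 2 * 32767 + 1 = 65535
h(17) = 2 * 65535 + 1 = 131071
h(18) = 2 * 131071 + 1 = 262143
h(19) = 2 * 262143 + 1 = 524287
h(20) = 2 * 524287 + 1 = 1048575
h(21) = 2 * 1048575 + 1 = 2097151
h(22) = 2 * 2097151 + 1 = 4194303
h(23) = 2 * 4194303 + 1 = 8388607
h(24) = 2 * 8388607 + 1 = 16777215
h(25) = 2 * 16777215 + 1 = 33554431
h(26) = 2 * 33554431 + 1 = 67108863
h(27) = 2 * 67108863 + 1 = 134217727
h(28) = 2 * 134217727 + 1 = 268435455

268435455


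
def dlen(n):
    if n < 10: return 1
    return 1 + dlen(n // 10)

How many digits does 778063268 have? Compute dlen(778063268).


dlen(778063268) = 1 + dlen(77806326)
dlen(77806326) = 1 + dlen(7780632)
dlen(7780632) = 1 + dlen(778063)
dlen(778063) = 1 + dlen(77806)
dlen(77806) = 1 + dlen(7780)
dlen(7780) = 1 + dlen(778)
dlen(778) = 1 + dlen(77)
dlen(77) = 1 + dlen(7)
dlen(7) = 1  (base case: 7 < 10)
Unwinding: 1 + 1 + 1 + 1 + 1 + 1 + 1 + 1 + 1 = 9

9


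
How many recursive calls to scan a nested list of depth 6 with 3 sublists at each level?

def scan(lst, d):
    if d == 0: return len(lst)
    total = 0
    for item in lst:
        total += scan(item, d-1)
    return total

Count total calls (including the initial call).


At depth 0 (root): 1 call
At depth 1: each of 1 parents calls scan on 3 children = 3 calls
At depth 2: each of 3 parents calls scan on 3 children = 9 calls
At depth 3: each of 9 parents calls scan on 3 children = 27 calls
At depth 4: each of 27 parents calls scan on 3 children = 81 calls
At depth 5: each of 81 parents calls scan on 3 children = 243 calls
At depth 6: each of 243 parents calls scan on 3 children = 729 calls
Total: 1 + 3 + 9 + 27 + 81 + 243 + 729 = 1093

1093


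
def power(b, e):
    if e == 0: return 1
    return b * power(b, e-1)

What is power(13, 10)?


power(13, 10)
= 13 * power(13, 9)
= 13 * 13 * power(13, 8)
= 13 * 13 * 13 * power(13, 7)
= 13 * 13 * 13 * 13 * power(13, 6)
= 13 * 13 * 13 * 13 * 13 * power(13, 5)
= 13 * 13 * 13 * 13 * 13 * 13 * power(13, 4)
= 13 * 13 * 13 * 13 * 13 * 13 * 13 * power(13, 3)
= 13 * 13 * 13 * 13 * 13 * 13 * 13 * 13 * power(13, 2)
= 13 * 13 * 13 * 13 * 13 * 13 * 13 * 13 * 13 * power(13, 1)
= 13 * 13 * 13 * 13 * 13 * 13 * 13 * 13 * 13 * 13 * power(13, 0)
= 13 * 13 * 13 * 13 * 13 * 13 * 13 * 13 * 13 * 13 * 1
= 137858491849

137858491849


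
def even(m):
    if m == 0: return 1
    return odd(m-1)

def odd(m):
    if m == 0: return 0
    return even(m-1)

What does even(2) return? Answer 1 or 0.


even(2) = odd(1)
odd(1) = even(0)
even(0) = 1  (base case)
Result: 1

1


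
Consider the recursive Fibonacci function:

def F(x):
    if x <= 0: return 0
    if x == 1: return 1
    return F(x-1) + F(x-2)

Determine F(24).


Computing F(24) bottom-up:
F(0) = 0
F(1) = 1
F(2) = F(1) + F(0) = 1 + 0 = 1
F(3) = F(2) + F(1) = 1 + 1 = 2
F(4) = F(3) + F(2) = 2 + 1 = 3
F(5) = F(4) + F(3) = 3 + 2 = 5
F(6) = F(5) + F(4) = 5 + 3 = 8
F(7) = F(6) + F(5) = 8 + 5 = 13
F(8) = F(7) + F(6) = 13 + 8 = 21
F(9) = F(8) + F(7) = 21 + 13 = 34
F(10) = F(9) + F(8) = 34 + 21 = 55
F(11) = F(10) + F(9) = 55 + 34 = 89
F(12) = F(11) + F(10) = 89 + 55 = 144
F(13) = F(12) + F(11) = 144 + 89 = 233
F(14) = F(13) + F(12) = 233 + 144 = 377
F(15) = F(14) + F(13) = 377 + 233 = 610
F(16) = F(15) + F(14) = 610 + 377 = 987
F(17) = F(16) + F(15) = 987 + 610 = 1597
F(18) = F(17) + F(16) = 1597 + 987 = 2584
F(19) = F(18) + F(17) = 2584 + 1597 = 4181
F(20) = F(19) + F(18) = 4181 + 2584 = 6765
F(21) = F(20) + F(19) = 6765 + 4181 = 10946
F(22) = F(21) + F(20) = 10946 + 6765 = 17711
F(23) = F(22) + F(21) = 17711 + 10946 = 28657
F(24) = F(23) + F(22) = 28657 + 17711 = 46368

46368


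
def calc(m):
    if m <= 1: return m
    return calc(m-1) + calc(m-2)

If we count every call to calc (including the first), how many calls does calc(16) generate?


Let C(n) = total calls for calc(n)
C(0) = 1, C(1) = 1
C(2) = 1 + C(1) + C(0) = 1 + 1 + 1 = 3
C(3) = 1 + C(2) + C(1) = 1 + 3 + 1 = 5
C(4) = 1 + C(3) + C(2) = 1 + 5 + 3 = 9
C(5) = 1 + C(4) + C(3) = 1 + 9 + 5 = 15
C(6) = 1 + C(5) + C(4) = 1 + 15 + 9 = 25
C(7) = 1 + C(6) + C(5) = 1 + 25 + 15 = 41
C(8) = 1 + C(7) + C(6) = 1 + 41 + 25 = 67
C(9) = 1 + C(8) + C(7) = 1 + 67 + 41 = 109
C(10) = 1 + C(9) + C(8) = 1 + 109 + 67 = 177
C(11) = 1 + C(10) + C(9) = 1 + 177 + 109 = 287
C(12) = 1 + C(11) + C(10) = 1 + 287 + 177 = 465
C(13) = 1 + C(12) + C(11) = 1 + 465 + 287 = 753
C(14) = 1 + C(13) + C(12) = 1 + 753 + 465 = 1219
C(15) = 1 + C(14) + C(13) = 1 + 1219 + 753 = 1973
C(16) = 1 + C(15) + C(14) = 1 + 1973 + 1219 = 3193

3193


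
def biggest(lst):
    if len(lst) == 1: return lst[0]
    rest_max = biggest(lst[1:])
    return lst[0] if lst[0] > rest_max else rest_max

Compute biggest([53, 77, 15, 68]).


biggest([53, 77, 15, 68]): compare 53 with biggest([77, 15, 68])
biggest([77, 15, 68]): compare 77 with biggest([15, 68])
biggest([15, 68]): compare 15 with biggest([68])
biggest([68]) = 68  (base case)
Compare 15 with 68 -> 68
Compare 77 with 68 -> 77
Compare 53 with 77 -> 77

77


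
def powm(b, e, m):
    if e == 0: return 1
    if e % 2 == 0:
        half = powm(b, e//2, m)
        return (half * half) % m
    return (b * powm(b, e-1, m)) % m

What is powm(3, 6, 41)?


powm(3, 6, 41): e is even, compute powm(3, 3, 41)
  powm(3, 3, 41): e is odd, compute powm(3, 2, 41)
    powm(3, 2, 41): e is even, compute powm(3, 1, 41)
      powm(3, 1, 41): e is odd, compute powm(3, 0, 41)
        powm(3, 0, 41) = 1
      (3 * 1) % 41 = 3
    half=3, (3*3) % 41 = 9
  (3 * 9) % 41 = 27
half=27, (27*27) % 41 = 32

32


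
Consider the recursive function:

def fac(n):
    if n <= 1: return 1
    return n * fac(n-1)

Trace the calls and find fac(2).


fac(2)
= 2 * fac(1)
= 2 * 1
= 2

2


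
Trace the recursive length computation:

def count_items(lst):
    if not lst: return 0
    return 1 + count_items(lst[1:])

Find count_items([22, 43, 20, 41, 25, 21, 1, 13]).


count_items([22, 43, 20, 41, 25, 21, 1, 13]) = 1 + count_items([43, 20, 41, 25, 21, 1, 13])
count_items([43, 20, 41, 25, 21, 1, 13]) = 1 + count_items([20, 41, 25, 21, 1, 13])
count_items([20, 41, 25, 21, 1, 13]) = 1 + count_items([41, 25, 21, 1, 13])
count_items([41, 25, 21, 1, 13]) = 1 + count_items([25, 21, 1, 13])
count_items([25, 21, 1, 13]) = 1 + count_items([21, 1, 13])
count_items([21, 1, 13]) = 1 + count_items([1, 13])
count_items([1, 13]) = 1 + count_items([13])
count_items([13]) = 1 + count_items([])
count_items([]) = 0  (base case)
Unwinding: 1 + 1 + 1 + 1 + 1 + 1 + 1 + 1 + 0 = 8

8


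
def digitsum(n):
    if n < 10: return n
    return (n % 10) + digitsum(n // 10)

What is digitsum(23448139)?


digitsum(23448139) = 9 + digitsum(2344813)
digitsum(2344813) = 3 + digitsum(234481)
digitsum(234481) = 1 + digitsum(23448)
digitsum(23448) = 8 + digitsum(2344)
digitsum(2344) = 4 + digitsum(234)
digitsum(234) = 4 + digitsum(23)
digitsum(23) = 3 + digitsum(2)
digitsum(2) = 2  (base case)
Total: 9 + 3 + 1 + 8 + 4 + 4 + 3 + 2 = 34

34


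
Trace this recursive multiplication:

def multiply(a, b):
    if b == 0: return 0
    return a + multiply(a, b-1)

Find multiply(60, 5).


multiply(60, 5) = 60 + multiply(60, 4)
multiply(60, 4) = 60 + multiply(60, 3)
multiply(60, 3) = 60 + multiply(60, 2)
multiply(60, 2) = 60 + multiply(60, 1)
multiply(60, 1) = 60 + multiply(60, 0)
multiply(60, 0) = 0  (base case)
Total: 60 + 60 + 60 + 60 + 60 + 0 = 300

300


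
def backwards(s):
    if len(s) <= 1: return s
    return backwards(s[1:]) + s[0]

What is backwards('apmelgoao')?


backwards('apmelgoao') = backwards('pmelgoao') + 'a'
backwards('pmelgoao') = backwards('melgoao') + 'p'
backwards('melgoao') = backwards('elgoao') + 'm'
backwards('elgoao') = backwards('lgoao') + 'e'
backwards('lgoao') = backwards('goao') + 'l'
backwards('goao') = backwards('oao') + 'g'
backwards('oao') = backwards('ao') + 'o'
backwards('ao') = backwards('o') + 'a'
backwards('o') = 'o'  (base case)
Concatenating: 'o' + 'a' + 'o' + 'g' + 'l' + 'e' + 'm' + 'p' + 'a' = 'oaoglempa'

oaoglempa


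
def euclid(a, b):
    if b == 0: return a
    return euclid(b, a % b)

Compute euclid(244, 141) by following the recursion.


euclid(244, 141) = euclid(141, 103)
euclid(141, 103) = euclid(103, 38)
euclid(103, 38) = euclid(38, 27)
euclid(38, 27) = euclid(27, 11)
euclid(27, 11) = euclid(11, 5)
euclid(11, 5) = euclid(5, 1)
euclid(5, 1) = euclid(1, 0)
euclid(1, 0) = 1  (base case)

1


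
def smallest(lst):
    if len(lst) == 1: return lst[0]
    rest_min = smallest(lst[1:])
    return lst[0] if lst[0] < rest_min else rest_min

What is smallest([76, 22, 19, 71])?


smallest([76, 22, 19, 71]): compare 76 with smallest([22, 19, 71])
smallest([22, 19, 71]): compare 22 with smallest([19, 71])
smallest([19, 71]): compare 19 with smallest([71])
smallest([71]) = 71  (base case)
Compare 19 with 71 -> 19
Compare 22 with 19 -> 19
Compare 76 with 19 -> 19

19


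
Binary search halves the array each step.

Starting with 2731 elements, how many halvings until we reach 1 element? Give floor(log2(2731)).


2731 / 2 = 1365
1365 / 2 = 682
682 / 2 = 341
341 / 2 = 170
170 / 2 = 85
85 / 2 = 42
42 / 2 = 21
21 / 2 = 10
10 / 2 = 5
5 / 2 = 2
2 / 2 = 1
Reached 1 after 11 halvings

11


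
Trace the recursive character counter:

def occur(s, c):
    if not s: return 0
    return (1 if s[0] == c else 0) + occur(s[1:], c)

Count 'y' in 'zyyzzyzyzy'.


s[0]='z' != 'y' -> 0
s[0]='y' == 'y' -> 1
s[0]='y' == 'y' -> 1
s[0]='z' != 'y' -> 0
s[0]='z' != 'y' -> 0
s[0]='y' == 'y' -> 1
s[0]='z' != 'y' -> 0
s[0]='y' == 'y' -> 1
s[0]='z' != 'y' -> 0
s[0]='y' == 'y' -> 1
Sum: 0 + 1 + 1 + 0 + 0 + 1 + 0 + 1 + 0 + 1 = 5

5


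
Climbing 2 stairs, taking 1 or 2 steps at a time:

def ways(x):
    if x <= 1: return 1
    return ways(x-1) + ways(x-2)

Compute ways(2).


Building up from base cases:
ways(0) = 1
ways(1) = 1
ways(2) = ways(1) + ways(0) = 1 + 1 = 2

2


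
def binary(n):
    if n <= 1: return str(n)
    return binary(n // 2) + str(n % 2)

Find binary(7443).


binary(7443) = binary(3721) + '1'
binary(3721) = binary(1860) + '1'
binary(1860) = binary(930) + '0'
binary(930) = binary(465) + '0'
binary(465) = binary(232) + '1'
binary(232) = binary(116) + '0'
binary(116) = binary(58) + '0'
binary(58) = binary(29) + '0'
binary(29) = binary(14) + '1'
binary(14) = binary(7) + '0'
binary(7) = binary(3) + '1'
binary(3) = binary(1) + '1'
binary(1) = '1'  (base case)
Concatenating: '1' + '1' + '1' + '0' + '1' + '0' + '0' + '0' + '1' + '0' + '0' + '1' + '1' = '1110100010011'

1110100010011


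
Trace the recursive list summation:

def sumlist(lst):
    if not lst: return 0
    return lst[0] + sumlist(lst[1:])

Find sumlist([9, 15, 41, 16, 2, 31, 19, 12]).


sumlist([9, 15, 41, 16, 2, 31, 19, 12]) = 9 + sumlist([15, 41, 16, 2, 31, 19, 12])
sumlist([15, 41, 16, 2, 31, 19, 12]) = 15 + sumlist([41, 16, 2, 31, 19, 12])
sumlist([41, 16, 2, 31, 19, 12]) = 41 + sumlist([16, 2, 31, 19, 12])
sumlist([16, 2, 31, 19, 12]) = 16 + sumlist([2, 31, 19, 12])
sumlist([2, 31, 19, 12]) = 2 + sumlist([31, 19, 12])
sumlist([31, 19, 12]) = 31 + sumlist([19, 12])
sumlist([19, 12]) = 19 + sumlist([12])
sumlist([12]) = 12 + sumlist([])
sumlist([]) = 0  (base case)
Total: 9 + 15 + 41 + 16 + 2 + 31 + 19 + 12 + 0 = 145

145


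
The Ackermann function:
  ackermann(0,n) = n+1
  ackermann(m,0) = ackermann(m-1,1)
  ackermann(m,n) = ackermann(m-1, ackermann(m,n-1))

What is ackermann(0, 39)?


ackermann(0, 39) = 40
Result: ackermann(0, 39) = 40

40


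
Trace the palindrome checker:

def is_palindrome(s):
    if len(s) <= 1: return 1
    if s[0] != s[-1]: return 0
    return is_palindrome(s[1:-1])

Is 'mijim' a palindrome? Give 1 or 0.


is_palindrome('mijim'): s[0]='m' == s[-1]='m' -> check is_palindrome('iji')
is_palindrome('iji'): s[0]='i' == s[-1]='i' -> check is_palindrome('j')
is_palindrome('j'): len <= 1 -> return 1  (base case)
Result: 1 (palindrome)

1


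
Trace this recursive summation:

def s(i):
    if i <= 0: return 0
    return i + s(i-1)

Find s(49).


s(49)
= 49 + 48 + 47 + 46 + 45 + 44 + 43 + 42 + 41 + 40 + 39 + 38 + 37 + 36 + 35 + 34 + 33 + 32 + 31 + 30 + 29 + 28 + 27 + 26 + 25 + 24 + 23 + 22 + 21 + 20 + 19 + 18 + 17 + 16 + 15 + 14 + 13 + 12 + 11 + 10 + 9 + 8 + 7 + 6 + 5 + 4 + 3 + 2 + 1 + s(0)
= 49 + 48 + 47 + 46 + 45 + 44 + 43 + 42 + 41 + 40 + 39 + 38 + 37 + 36 + 35 + 34 + 33 + 32 + 31 + 30 + 29 + 28 + 27 + 26 + 25 + 24 + 23 + 22 + 21 + 20 + 19 + 18 + 17 + 16 + 15 + 14 + 13 + 12 + 11 + 10 + 9 + 8 + 7 + 6 + 5 + 4 + 3 + 2 + 1 + 0
= 1225

1225


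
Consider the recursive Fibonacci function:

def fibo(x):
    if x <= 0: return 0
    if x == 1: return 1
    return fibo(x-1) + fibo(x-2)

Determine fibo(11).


Computing fibo(11) bottom-up:
fibo(0) = 0
fibo(1) = 1
fibo(2) = fibo(1) + fibo(0) = 1 + 0 = 1
fibo(3) = fibo(2) + fibo(1) = 1 + 1 = 2
fibo(4) = fibo(3) + fibo(2) = 2 + 1 = 3
fibo(5) = fibo(4) + fibo(3) = 3 + 2 = 5
fibo(6) = fibo(5) + fibo(4) = 5 + 3 = 8
fibo(7) = fibo(6) + fibo(5) = 8 + 5 = 13
fibo(8) = fibo(7) + fibo(6) = 13 + 8 = 21
fibo(9) = fibo(8) + fibo(7) = 21 + 13 = 34
fibo(10) = fibo(9) + fibo(8) = 34 + 21 = 55
fibo(11) = fibo(10) + fibo(9) = 55 + 34 = 89

89


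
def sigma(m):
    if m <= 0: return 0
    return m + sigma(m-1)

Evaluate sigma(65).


sigma(65)
= 65 + 64 + 63 + 62 + 61 + 60 + 59 + 58 + 57 + 56 + 55 + 54 + 53 + 52 + 51 + 50 + 49 + 48 + 47 + 46 + 45 + 44 + 43 + 42 + 41 + 40 + 39 + 38 + 37 + 36 + 35 + 34 + 33 + 32 + 31 + 30 + 29 + 28 + 27 + 26 + 25 + 24 + 23 + 22 + 21 + 20 + 19 + 18 + 17 + 16 + 15 + 14 + 13 + 12 + 11 + 10 + 9 + 8 + 7 + 6 + 5 + 4 + 3 + 2 + 1 + sigma(0)
= 65 + 64 + 63 + 62 + 61 + 60 + 59 + 58 + 57 + 56 + 55 + 54 + 53 + 52 + 51 + 50 + 49 + 48 + 47 + 46 + 45 + 44 + 43 + 42 + 41 + 40 + 39 + 38 + 37 + 36 + 35 + 34 + 33 + 32 + 31 + 30 + 29 + 28 + 27 + 26 + 25 + 24 + 23 + 22 + 21 + 20 + 19 + 18 + 17 + 16 + 15 + 14 + 13 + 12 + 11 + 10 + 9 + 8 + 7 + 6 + 5 + 4 + 3 + 2 + 1 + 0
= 2145

2145


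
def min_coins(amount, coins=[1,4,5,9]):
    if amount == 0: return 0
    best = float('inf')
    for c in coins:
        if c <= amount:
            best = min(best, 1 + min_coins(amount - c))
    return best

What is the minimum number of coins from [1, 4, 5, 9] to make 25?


Building up with DP:
min_coins(0) = 0
min_coins(1) = min(1+min_coins(0)=1+0=1) = 1
min_coins(2) = min(1+min_coins(1)=1+1=2) = 2
min_coins(3) = min(1+min_coins(2)=1+2=3) = 3
min_coins(4) = min(1+min_coins(3)=1+3=4, 1+min_coins(0)=1+0=1) = 1
min_coins(5) = min(1+min_coins(4)=1+1=2, 1+min_coins(1)=1+1=2, 1+min_coins(0)=1+0=1) = 1
min_coins(6) = min(1+min_coins(5)=1+1=2, 1+min_coins(2)=1+2=3, 1+min_coins(1)=1+1=2) = 2
min_coins(7) = min(1+min_coins(6)=1+2=3, 1+min_coins(3)=1+3=4, 1+min_coins(2)=1+2=3) = 3
min_coins(8) = min(1+min_coins(7)=1+3=4, 1+min_coins(4)=1+1=2, 1+min_coins(3)=1+3=4) = 2
min_coins(9) = min(1+min_coins(8)=1+2=3, 1+min_coins(5)=1+1=2, 1+min_coins(4)=1+1=2, 1+min_coins(0)=1+0=1) = 1
min_coins(10) = min(1+min_coins(9)=1+1=2, 1+min_coins(6)=1+2=3, 1+min_coins(5)=1+1=2, 1+min_coins(1)=1+1=2) = 2
min_coins(11) = min(1+min_coins(10)=1+2=3, 1+min_coins(7)=1+3=4, 1+min_coins(6)=1+2=3, 1+min_coins(2)=1+2=3) = 3
min_coins(12) = min(1+min_coins(11)=1+3=4, 1+min_coins(8)=1+2=3, 1+min_coins(7)=1+3=4, 1+min_coins(3)=1+3=4) = 3
min_coins(13) = min(1+min_coins(12)=1+3=4, 1+min_coins(9)=1+1=2, 1+min_coins(8)=1+2=3, 1+min_coins(4)=1+1=2) = 2
min_coins(14) = min(1+min_coins(13)=1+2=3, 1+min_coins(10)=1+2=3, 1+min_coins(9)=1+1=2, 1+min_coins(5)=1+1=2) = 2
min_coins(15) = min(1+min_coins(14)=1+2=3, 1+min_coins(11)=1+3=4, 1+min_coins(10)=1+2=3, 1+min_coins(6)=1+2=3) = 3
min_coins(16) = min(1+min_coins(15)=1+3=4, 1+min_coins(12)=1+3=4, 1+min_coins(11)=1+3=4, 1+min_coins(7)=1+3=4) = 4
min_coins(17) = min(1+min_coins(16)=1+4=5, 1+min_coins(13)=1+2=3, 1+min_coins(12)=1+3=4, 1+min_coins(8)=1+2=3) = 3
min_coins(18) = min(1+min_coins(17)=1+3=4, 1+min_coins(14)=1+2=3, 1+min_coins(13)=1+2=3, 1+min_coins(9)=1+1=2) = 2
min_coins(19) = min(1+min_coins(18)=1+2=3, 1+min_coins(15)=1+3=4, 1+min_coins(14)=1+2=3, 1+min_coins(10)=1+2=3) = 3
min_coins(20) = min(1+min_coins(19)=1+3=4, 1+min_coins(16)=1+4=5, 1+min_coins(15)=1+3=4, 1+min_coins(11)=1+3=4) = 4
min_coins(21) = min(1+min_coins(20)=1+4=5, 1+min_coins(17)=1+3=4, 1+min_coins(16)=1+4=5, 1+min_coins(12)=1+3=4) = 4
min_coins(22) = min(1+min_coins(21)=1+4=5, 1+min_coins(18)=1+2=3, 1+min_coins(17)=1+3=4, 1+min_coins(13)=1+2=3) = 3
min_coins(23) = min(1+min_coins(22)=1+3=4, 1+min_coins(19)=1+3=4, 1+min_coins(18)=1+2=3, 1+min_coins(14)=1+2=3) = 3
min_coins(24) = min(1+min_coins(23)=1+3=4, 1+min_coins(20)=1+4=5, 1+min_coins(19)=1+3=4, 1+min_coins(15)=1+3=4) = 4
min_coins(25) = min(1+min_coins(24)=1+4=5, 1+min_coins(21)=1+4=5, 1+min_coins(20)=1+4=5, 1+min_coins(16)=1+4=5) = 5

5


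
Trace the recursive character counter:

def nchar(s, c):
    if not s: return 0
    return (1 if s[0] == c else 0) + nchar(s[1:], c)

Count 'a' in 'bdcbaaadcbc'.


s[0]='b' != 'a' -> 0
s[0]='d' != 'a' -> 0
s[0]='c' != 'a' -> 0
s[0]='b' != 'a' -> 0
s[0]='a' == 'a' -> 1
s[0]='a' == 'a' -> 1
s[0]='a' == 'a' -> 1
s[0]='d' != 'a' -> 0
s[0]='c' != 'a' -> 0
s[0]='b' != 'a' -> 0
s[0]='c' != 'a' -> 0
Sum: 0 + 0 + 0 + 0 + 1 + 1 + 1 + 0 + 0 + 0 + 0 = 3

3


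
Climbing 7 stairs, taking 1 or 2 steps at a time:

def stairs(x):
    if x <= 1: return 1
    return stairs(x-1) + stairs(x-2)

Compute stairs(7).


Building up from base cases:
stairs(0) = 1
stairs(1) = 1
stairs(2) = stairs(1) + stairs(0) = 1 + 1 = 2
stairs(3) = stairs(2) + stairs(1) = 2 + 1 = 3
stairs(4) = stairs(3) + stairs(2) = 3 + 2 = 5
stairs(5) = stairs(4) + stairs(3) = 5 + 3 = 8
stairs(6) = stairs(5) + stairs(4) = 8 + 5 = 13
stairs(7) = stairs(6) + stairs(5) = 13 + 8 = 21

21


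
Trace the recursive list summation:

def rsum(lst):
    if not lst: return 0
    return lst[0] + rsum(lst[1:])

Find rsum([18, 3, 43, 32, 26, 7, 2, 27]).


rsum([18, 3, 43, 32, 26, 7, 2, 27]) = 18 + rsum([3, 43, 32, 26, 7, 2, 27])
rsum([3, 43, 32, 26, 7, 2, 27]) = 3 + rsum([43, 32, 26, 7, 2, 27])
rsum([43, 32, 26, 7, 2, 27]) = 43 + rsum([32, 26, 7, 2, 27])
rsum([32, 26, 7, 2, 27]) = 32 + rsum([26, 7, 2, 27])
rsum([26, 7, 2, 27]) = 26 + rsum([7, 2, 27])
rsum([7, 2, 27]) = 7 + rsum([2, 27])
rsum([2, 27]) = 2 + rsum([27])
rsum([27]) = 27 + rsum([])
rsum([]) = 0  (base case)
Total: 18 + 3 + 43 + 32 + 26 + 7 + 2 + 27 + 0 = 158

158


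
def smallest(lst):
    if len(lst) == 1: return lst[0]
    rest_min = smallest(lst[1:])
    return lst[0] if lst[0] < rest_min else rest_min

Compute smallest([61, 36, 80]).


smallest([61, 36, 80]): compare 61 with smallest([36, 80])
smallest([36, 80]): compare 36 with smallest([80])
smallest([80]) = 80  (base case)
Compare 36 with 80 -> 36
Compare 61 with 36 -> 36

36


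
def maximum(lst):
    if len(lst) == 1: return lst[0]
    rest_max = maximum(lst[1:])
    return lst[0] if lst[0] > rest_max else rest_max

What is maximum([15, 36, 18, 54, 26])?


maximum([15, 36, 18, 54, 26]): compare 15 with maximum([36, 18, 54, 26])
maximum([36, 18, 54, 26]): compare 36 with maximum([18, 54, 26])
maximum([18, 54, 26]): compare 18 with maximum([54, 26])
maximum([54, 26]): compare 54 with maximum([26])
maximum([26]) = 26  (base case)
Compare 54 with 26 -> 54
Compare 18 with 54 -> 54
Compare 36 with 54 -> 54
Compare 15 with 54 -> 54

54


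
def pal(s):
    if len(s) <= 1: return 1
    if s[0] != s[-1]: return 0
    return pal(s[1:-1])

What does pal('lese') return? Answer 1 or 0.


pal('lese'): s[0]='l' != s[-1]='e' -> return 0
Result: 0 (not a palindrome)

0
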